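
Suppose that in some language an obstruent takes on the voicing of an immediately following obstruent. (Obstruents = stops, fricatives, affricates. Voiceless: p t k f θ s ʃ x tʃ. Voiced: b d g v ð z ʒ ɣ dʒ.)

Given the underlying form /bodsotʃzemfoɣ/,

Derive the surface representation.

/d/ before /s/ (voiceless) → [t]
/tʃ/ before /z/ (voiced) → [dʒ]

[botsodʒzemfoɣ]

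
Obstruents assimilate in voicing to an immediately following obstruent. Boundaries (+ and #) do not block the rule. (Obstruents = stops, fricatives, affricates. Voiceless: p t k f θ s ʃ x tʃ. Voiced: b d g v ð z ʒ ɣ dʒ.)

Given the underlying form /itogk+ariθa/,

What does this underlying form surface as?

[itokk+ariθa]

/g/ before /k/ (voiceless) → [k]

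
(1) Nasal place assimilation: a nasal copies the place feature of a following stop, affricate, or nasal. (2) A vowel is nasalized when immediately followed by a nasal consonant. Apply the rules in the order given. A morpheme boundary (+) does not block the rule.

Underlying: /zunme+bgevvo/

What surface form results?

Rule 1: /n/ before /m/ (labial) → [m]
After rule 1: zumme+bgevvo
Rule 2: /u/ before nasal /m/ → [ũ]

[zũmme+bgevvo]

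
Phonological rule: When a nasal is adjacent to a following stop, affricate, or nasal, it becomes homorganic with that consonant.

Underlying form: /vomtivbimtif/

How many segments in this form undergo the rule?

/m/ before /t/ (alveolar) → [n]
/m/ before /t/ (alveolar) → [n]
2 segments change.

2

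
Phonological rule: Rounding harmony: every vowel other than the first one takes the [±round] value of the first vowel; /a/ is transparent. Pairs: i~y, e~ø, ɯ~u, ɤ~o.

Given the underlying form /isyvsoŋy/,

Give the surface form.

/y/ harmonizes with /i/ ([-round]) → [i]
/o/ harmonizes with /i/ ([-round]) → [ɤ]
/y/ harmonizes with /i/ ([-round]) → [i]

[isivsɤŋi]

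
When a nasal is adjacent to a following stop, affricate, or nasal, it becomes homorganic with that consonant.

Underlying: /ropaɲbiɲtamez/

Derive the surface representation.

/ɲ/ before /b/ (labial) → [m]
/ɲ/ before /t/ (alveolar) → [n]

[ropambintamez]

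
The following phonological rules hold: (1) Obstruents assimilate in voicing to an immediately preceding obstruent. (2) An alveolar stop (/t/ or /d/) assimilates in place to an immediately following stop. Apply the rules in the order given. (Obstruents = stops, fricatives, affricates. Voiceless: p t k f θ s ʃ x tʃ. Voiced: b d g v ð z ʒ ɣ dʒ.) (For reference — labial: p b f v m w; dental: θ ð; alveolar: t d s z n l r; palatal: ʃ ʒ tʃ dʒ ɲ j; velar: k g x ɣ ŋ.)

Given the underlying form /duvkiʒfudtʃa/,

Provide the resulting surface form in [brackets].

Rule 1: /k/ after /v/ (voiced) → [g]
Rule 1: /f/ after /ʒ/ (voiced) → [v]
Rule 1: /tʃ/ after /d/ (voiced) → [dʒ]
After rule 1: duvgiʒvuddʒa
Rule 2: no segment meets the rule's conditions; no change.

[duvgiʒvuddʒa]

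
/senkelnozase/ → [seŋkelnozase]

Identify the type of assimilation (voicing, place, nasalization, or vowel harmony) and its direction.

/n/→[ŋ].
Each target copies a feature from the following segment, so the direction is regressive.

place assimilation, regressive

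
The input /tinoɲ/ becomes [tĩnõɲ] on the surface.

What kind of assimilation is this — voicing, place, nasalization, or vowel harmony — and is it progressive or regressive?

/i/→[ĩ] /o/→[õ].
Each target copies a feature from the following segment, so the direction is regressive.

nasalization, regressive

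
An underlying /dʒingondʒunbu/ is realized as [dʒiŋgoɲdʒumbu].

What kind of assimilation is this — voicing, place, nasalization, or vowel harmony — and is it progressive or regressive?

/n/→[ŋ] /n/→[ɲ] /n/→[m].
Each target copies a feature from the following segment, so the direction is regressive.

place assimilation, regressive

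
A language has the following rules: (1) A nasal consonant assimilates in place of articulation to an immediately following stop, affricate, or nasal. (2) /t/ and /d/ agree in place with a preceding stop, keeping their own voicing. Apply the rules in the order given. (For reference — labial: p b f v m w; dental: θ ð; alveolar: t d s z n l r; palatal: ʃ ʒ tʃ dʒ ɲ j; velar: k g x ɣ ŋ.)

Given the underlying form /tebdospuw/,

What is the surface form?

Rule 1: no segment meets the rule's conditions; no change.
After rule 1: tebdospuw
Rule 2: /d/ after /b/ (labial) → [b]

[tebbospuw]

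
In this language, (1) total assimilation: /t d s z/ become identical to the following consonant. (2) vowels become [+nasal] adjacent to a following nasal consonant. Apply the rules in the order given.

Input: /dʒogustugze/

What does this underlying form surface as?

Rule 1: /s/ before /t/ → [t] (total assimilation)
After rule 1: dʒoguttugze
Rule 2: no segment meets the rule's conditions; no change.

[dʒoguttugze]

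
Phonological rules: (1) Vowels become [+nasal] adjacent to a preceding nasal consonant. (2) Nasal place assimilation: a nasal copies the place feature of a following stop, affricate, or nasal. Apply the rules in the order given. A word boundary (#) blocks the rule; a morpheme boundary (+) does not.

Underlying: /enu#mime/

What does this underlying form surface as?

[enũ#mĩmẽ]

Rule 1: /u/ after nasal /n/ → [ũ]
Rule 1: /i/ after nasal /m/ → [ĩ]
Rule 1: /e/ after nasal /m/ → [ẽ]
After rule 1: enũ#mĩmẽ
Rule 2: no segment meets the rule's conditions; no change.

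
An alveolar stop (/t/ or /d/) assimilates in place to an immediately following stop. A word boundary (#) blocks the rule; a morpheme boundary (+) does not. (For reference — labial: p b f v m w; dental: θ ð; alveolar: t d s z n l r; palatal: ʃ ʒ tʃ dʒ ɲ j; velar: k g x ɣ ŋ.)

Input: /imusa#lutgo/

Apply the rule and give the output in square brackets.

[imusa#lukgo]

/t/ before /g/ (velar) → [k]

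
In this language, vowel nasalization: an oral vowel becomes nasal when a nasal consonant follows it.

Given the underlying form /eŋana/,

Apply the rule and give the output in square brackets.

[ẽŋãna]

/e/ before nasal /ŋ/ → [ẽ]
/a/ before nasal /n/ → [ã]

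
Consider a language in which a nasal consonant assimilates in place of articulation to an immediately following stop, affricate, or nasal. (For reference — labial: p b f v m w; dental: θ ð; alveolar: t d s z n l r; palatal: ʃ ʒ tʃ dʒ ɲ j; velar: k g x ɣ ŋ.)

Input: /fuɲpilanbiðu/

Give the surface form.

/ɲ/ before /p/ (labial) → [m]
/n/ before /b/ (labial) → [m]

[fumpilambiðu]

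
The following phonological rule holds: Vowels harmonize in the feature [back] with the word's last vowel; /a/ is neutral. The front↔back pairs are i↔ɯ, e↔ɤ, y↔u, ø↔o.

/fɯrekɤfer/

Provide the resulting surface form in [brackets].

/ɯ/ harmonizes with /e/ ([-back]) → [i]
/ɤ/ harmonizes with /e/ ([-back]) → [e]

[firekefer]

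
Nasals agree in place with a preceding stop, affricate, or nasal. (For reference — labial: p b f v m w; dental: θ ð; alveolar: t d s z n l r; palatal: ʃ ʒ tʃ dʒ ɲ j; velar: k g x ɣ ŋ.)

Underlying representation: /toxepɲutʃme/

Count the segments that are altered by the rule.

/ɲ/ after /p/ (labial) → [m]
/m/ after /tʃ/ (palatal) → [ɲ]
2 segments change.

2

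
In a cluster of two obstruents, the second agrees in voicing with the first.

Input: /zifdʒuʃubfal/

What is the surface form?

[ziftʃuʃubval]

/dʒ/ after /f/ (voiceless) → [tʃ]
/f/ after /b/ (voiced) → [v]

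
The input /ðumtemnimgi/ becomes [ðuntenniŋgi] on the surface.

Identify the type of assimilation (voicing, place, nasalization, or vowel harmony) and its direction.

place assimilation, regressive

/m/→[n] /m/→[n] /m/→[ŋ].
Each target copies a feature from the following segment, so the direction is regressive.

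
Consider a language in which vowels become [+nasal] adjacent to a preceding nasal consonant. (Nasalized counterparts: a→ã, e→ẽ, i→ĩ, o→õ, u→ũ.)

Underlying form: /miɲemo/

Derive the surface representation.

[mĩɲẽmõ]

/i/ after nasal /m/ → [ĩ]
/e/ after nasal /ɲ/ → [ẽ]
/o/ after nasal /m/ → [õ]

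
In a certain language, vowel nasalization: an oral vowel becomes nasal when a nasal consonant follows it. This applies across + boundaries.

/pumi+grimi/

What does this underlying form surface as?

/u/ before nasal /m/ → [ũ]
/i/ before nasal /m/ → [ĩ]

[pũmi+grĩmi]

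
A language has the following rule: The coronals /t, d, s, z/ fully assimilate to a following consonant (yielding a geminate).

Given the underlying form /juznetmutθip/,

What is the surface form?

/z/ before /n/ → [n] (total assimilation)
/t/ before /m/ → [m] (total assimilation)
/t/ before /θ/ → [θ] (total assimilation)

[junnemmuθθip]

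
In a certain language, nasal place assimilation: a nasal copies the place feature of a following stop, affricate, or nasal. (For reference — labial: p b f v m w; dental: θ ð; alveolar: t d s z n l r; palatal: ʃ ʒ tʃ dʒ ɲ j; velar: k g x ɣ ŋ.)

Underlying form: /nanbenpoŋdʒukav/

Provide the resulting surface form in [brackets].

[nambempoɲdʒukav]

/n/ before /b/ (labial) → [m]
/n/ before /p/ (labial) → [m]
/ŋ/ before /dʒ/ (palatal) → [ɲ]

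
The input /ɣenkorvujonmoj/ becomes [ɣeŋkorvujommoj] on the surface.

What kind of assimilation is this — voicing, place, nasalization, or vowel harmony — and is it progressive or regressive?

/n/→[ŋ] /n/→[m].
Each target copies a feature from the following segment, so the direction is regressive.

place assimilation, regressive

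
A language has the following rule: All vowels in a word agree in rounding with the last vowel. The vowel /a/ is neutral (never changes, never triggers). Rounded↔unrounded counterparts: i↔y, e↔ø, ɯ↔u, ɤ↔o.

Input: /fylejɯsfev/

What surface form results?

/y/ harmonizes with /e/ ([-round]) → [i]

[filejɯsfev]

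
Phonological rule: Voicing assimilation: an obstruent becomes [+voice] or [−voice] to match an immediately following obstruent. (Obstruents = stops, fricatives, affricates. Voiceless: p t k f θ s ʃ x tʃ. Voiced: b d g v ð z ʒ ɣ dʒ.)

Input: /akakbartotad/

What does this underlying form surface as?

[akagbartotad]

/k/ before /b/ (voiced) → [g]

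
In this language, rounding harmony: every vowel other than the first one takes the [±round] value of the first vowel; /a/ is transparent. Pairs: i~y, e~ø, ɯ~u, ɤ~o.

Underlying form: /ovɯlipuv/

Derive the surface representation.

[ovulypuv]

/ɯ/ harmonizes with /o/ ([+round]) → [u]
/i/ harmonizes with /o/ ([+round]) → [y]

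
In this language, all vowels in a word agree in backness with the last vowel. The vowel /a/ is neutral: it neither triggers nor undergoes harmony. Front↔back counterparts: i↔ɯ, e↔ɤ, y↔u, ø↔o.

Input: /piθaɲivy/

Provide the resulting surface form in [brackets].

[piθaɲivy]

no segment meets the rule's conditions; no change.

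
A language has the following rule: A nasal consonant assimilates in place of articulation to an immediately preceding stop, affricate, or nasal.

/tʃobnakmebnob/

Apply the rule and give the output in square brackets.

/n/ after /b/ (labial) → [m]
/m/ after /k/ (velar) → [ŋ]
/n/ after /b/ (labial) → [m]

[tʃobmakŋebmob]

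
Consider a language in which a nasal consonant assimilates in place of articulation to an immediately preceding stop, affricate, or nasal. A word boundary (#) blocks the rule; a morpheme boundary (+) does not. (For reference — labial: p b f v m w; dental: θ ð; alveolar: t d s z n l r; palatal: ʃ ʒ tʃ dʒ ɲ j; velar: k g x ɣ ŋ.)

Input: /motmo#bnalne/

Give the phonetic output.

/m/ after /t/ (alveolar) → [n]
/n/ after /b/ (labial) → [m]

[motno#bmalne]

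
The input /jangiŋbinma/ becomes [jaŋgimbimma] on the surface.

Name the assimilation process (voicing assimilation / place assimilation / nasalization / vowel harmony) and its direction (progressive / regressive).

/n/→[ŋ] /ŋ/→[m] /n/→[m].
Each target copies a feature from the following segment, so the direction is regressive.

place assimilation, regressive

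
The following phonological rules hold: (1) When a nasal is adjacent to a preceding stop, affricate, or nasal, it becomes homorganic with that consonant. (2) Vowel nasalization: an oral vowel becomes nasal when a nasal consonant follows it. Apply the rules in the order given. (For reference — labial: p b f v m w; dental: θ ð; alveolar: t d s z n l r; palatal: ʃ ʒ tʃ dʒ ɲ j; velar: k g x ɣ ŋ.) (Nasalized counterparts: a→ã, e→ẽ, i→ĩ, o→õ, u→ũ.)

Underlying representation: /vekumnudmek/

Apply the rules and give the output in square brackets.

Rule 1: /n/ after /m/ (labial) → [m]
Rule 1: /m/ after /d/ (alveolar) → [n]
After rule 1: vekummudnek
Rule 2: /u/ before nasal /m/ → [ũ]

[vekũmmudnek]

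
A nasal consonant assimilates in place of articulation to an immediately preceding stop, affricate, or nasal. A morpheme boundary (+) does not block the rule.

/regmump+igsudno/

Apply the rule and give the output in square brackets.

/m/ after /g/ (velar) → [ŋ]

[regŋump+igsudno]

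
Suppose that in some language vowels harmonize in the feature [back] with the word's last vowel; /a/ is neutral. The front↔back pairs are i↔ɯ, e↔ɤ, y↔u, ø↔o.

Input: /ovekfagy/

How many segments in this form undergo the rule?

1

/o/ harmonizes with /y/ ([-back]) → [ø]
1 segment changes.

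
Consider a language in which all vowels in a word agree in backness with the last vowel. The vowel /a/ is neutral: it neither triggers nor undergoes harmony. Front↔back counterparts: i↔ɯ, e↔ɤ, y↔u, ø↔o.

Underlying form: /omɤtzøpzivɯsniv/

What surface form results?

[ømetzøpzivisniv]

/o/ harmonizes with /i/ ([-back]) → [ø]
/ɤ/ harmonizes with /i/ ([-back]) → [e]
/ɯ/ harmonizes with /i/ ([-back]) → [i]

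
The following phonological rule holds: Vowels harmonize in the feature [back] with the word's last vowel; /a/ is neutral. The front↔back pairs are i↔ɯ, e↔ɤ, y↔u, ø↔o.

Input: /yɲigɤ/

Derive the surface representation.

[uɲɯgɤ]

/y/ harmonizes with /ɤ/ ([+back]) → [u]
/i/ harmonizes with /ɤ/ ([+back]) → [ɯ]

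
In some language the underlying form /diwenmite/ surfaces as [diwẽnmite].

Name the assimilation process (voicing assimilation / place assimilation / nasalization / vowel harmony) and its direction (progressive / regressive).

nasalization, regressive

/e/→[ẽ].
Each target copies a feature from the following segment, so the direction is regressive.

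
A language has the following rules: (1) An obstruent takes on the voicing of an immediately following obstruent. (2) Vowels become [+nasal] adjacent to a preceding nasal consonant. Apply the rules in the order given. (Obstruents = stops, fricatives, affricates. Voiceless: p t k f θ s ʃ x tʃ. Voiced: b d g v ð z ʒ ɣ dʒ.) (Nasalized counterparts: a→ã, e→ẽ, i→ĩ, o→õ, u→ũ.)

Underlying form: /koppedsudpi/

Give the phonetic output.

Rule 1: /d/ before /s/ (voiceless) → [t]
Rule 1: /d/ before /p/ (voiceless) → [t]
After rule 1: koppetsutpi
Rule 2: no segment meets the rule's conditions; no change.

[koppetsutpi]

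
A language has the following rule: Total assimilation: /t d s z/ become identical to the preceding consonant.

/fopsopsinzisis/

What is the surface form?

/s/ after /p/ → [p] (total assimilation)
/s/ after /p/ → [p] (total assimilation)
/z/ after /n/ → [n] (total assimilation)

[foppoppinnisis]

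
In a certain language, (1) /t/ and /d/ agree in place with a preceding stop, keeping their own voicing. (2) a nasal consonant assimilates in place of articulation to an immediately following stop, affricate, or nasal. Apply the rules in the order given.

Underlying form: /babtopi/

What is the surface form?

Rule 1: /t/ after /b/ (labial) → [p]
After rule 1: babpopi
Rule 2: no segment meets the rule's conditions; no change.

[babpopi]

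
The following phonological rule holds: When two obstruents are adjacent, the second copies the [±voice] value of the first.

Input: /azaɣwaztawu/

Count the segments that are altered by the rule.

1

/t/ after /z/ (voiced) → [d]
1 segment changes.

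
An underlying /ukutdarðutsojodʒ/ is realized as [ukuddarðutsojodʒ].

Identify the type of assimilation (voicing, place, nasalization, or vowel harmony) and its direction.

/t/→[d].
Each target copies a feature from the following segment, so the direction is regressive.

voicing assimilation, regressive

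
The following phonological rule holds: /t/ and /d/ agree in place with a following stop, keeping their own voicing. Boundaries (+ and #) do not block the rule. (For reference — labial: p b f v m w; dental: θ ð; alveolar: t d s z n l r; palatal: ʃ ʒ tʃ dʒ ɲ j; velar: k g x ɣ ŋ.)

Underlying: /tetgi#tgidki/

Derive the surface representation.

[tekgi#kgigki]

/t/ before /g/ (velar) → [k]
/t/ before /g/ (velar) → [k]
/d/ before /k/ (velar) → [g]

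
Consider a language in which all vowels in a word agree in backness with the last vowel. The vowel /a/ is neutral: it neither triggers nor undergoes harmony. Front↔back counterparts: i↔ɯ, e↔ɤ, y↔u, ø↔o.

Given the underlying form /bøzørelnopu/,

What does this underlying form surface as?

[bozorɤlnopu]

/ø/ harmonizes with /u/ ([+back]) → [o]
/ø/ harmonizes with /u/ ([+back]) → [o]
/e/ harmonizes with /u/ ([+back]) → [ɤ]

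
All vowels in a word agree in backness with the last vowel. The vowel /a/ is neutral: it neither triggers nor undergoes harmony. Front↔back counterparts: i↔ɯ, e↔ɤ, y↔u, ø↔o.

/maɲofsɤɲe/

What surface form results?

/o/ harmonizes with /e/ ([-back]) → [ø]
/ɤ/ harmonizes with /e/ ([-back]) → [e]

[maɲøfseɲe]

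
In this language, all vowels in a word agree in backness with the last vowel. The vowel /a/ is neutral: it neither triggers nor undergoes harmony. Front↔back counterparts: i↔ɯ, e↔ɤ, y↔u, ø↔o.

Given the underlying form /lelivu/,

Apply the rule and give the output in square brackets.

/e/ harmonizes with /u/ ([+back]) → [ɤ]
/i/ harmonizes with /u/ ([+back]) → [ɯ]

[lɤlɯvu]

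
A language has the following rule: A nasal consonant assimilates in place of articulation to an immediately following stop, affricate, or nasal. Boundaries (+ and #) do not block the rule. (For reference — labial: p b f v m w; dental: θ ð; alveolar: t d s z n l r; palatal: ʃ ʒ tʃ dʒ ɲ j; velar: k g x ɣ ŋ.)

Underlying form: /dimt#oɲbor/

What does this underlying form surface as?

/m/ before /t/ (alveolar) → [n]
/ɲ/ before /b/ (labial) → [m]

[dint#ombor]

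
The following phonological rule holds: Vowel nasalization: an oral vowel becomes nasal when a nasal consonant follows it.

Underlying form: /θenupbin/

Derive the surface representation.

[θẽnupbĩn]

/e/ before nasal /n/ → [ẽ]
/i/ before nasal /n/ → [ĩ]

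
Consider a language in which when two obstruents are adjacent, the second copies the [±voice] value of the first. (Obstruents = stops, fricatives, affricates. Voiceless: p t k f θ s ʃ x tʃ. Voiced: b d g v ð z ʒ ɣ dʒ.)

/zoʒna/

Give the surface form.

no segment meets the rule's conditions; no change.

[zoʒna]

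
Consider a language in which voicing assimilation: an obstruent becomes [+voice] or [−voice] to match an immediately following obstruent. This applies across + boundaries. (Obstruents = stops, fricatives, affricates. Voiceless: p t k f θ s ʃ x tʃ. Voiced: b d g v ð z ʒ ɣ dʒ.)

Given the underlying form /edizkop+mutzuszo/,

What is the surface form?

[ediskop+mudzuzzo]

/z/ before /k/ (voiceless) → [s]
/t/ before /z/ (voiced) → [d]
/s/ before /z/ (voiced) → [z]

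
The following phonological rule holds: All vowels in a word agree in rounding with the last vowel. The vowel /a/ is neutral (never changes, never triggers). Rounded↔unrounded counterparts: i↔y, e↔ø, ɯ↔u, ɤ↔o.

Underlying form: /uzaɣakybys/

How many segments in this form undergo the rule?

0

No segment meets the rule's conditions.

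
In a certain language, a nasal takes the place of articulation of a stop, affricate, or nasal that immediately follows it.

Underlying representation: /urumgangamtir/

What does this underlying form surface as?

[uruŋgaŋgantir]

/m/ before /g/ (velar) → [ŋ]
/n/ before /g/ (velar) → [ŋ]
/m/ before /t/ (alveolar) → [n]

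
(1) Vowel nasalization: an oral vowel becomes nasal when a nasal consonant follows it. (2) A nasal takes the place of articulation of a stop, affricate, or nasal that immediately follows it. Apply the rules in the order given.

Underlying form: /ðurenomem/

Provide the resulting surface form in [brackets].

Rule 1: /e/ before nasal /n/ → [ẽ]
Rule 1: /o/ before nasal /m/ → [õ]
Rule 1: /e/ before nasal /m/ → [ẽ]
After rule 1: ðurẽnõmẽm
Rule 2: no segment meets the rule's conditions; no change.

[ðurẽnõmẽm]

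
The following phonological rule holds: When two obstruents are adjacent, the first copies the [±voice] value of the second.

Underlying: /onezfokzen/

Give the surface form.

[onesfogzen]

/z/ before /f/ (voiceless) → [s]
/k/ before /z/ (voiced) → [g]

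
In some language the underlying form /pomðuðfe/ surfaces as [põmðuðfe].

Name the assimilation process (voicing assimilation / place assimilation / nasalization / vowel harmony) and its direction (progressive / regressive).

/o/→[õ].
Each target copies a feature from the following segment, so the direction is regressive.

nasalization, regressive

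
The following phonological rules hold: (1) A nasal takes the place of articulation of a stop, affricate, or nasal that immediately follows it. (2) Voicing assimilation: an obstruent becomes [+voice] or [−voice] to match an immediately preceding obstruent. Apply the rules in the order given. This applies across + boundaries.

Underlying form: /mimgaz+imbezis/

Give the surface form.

[miŋgaz+imbezis]

Rule 1: /m/ before /g/ (velar) → [ŋ]
After rule 1: miŋgaz+imbezis
Rule 2: no segment meets the rule's conditions; no change.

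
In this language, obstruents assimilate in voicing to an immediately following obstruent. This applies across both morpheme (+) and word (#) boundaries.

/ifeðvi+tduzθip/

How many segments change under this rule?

/t/ before /d/ (voiced) → [d]
/z/ before /θ/ (voiceless) → [s]
2 segments change.

2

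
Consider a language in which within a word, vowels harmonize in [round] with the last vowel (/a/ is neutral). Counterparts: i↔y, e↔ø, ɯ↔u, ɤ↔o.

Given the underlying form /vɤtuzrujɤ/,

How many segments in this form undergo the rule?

2

/u/ harmonizes with /ɤ/ ([-round]) → [ɯ]
/u/ harmonizes with /ɤ/ ([-round]) → [ɯ]
2 segments change.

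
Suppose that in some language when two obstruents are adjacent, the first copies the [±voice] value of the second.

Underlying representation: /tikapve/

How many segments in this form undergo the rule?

/p/ before /v/ (voiced) → [b]
1 segment changes.

1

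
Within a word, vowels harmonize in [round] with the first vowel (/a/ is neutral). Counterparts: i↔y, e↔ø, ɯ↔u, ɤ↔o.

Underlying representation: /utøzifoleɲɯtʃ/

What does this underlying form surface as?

/i/ harmonizes with /u/ ([+round]) → [y]
/e/ harmonizes with /u/ ([+round]) → [ø]
/ɯ/ harmonizes with /u/ ([+round]) → [u]

[utøzyfoløɲutʃ]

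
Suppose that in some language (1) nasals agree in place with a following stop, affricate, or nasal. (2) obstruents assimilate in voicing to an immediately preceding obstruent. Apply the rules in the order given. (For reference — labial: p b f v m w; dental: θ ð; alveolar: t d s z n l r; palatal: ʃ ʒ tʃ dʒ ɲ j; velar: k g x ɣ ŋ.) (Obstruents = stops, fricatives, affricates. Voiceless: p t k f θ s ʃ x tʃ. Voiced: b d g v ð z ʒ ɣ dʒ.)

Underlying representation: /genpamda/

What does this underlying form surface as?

Rule 1: /n/ before /p/ (labial) → [m]
Rule 1: /m/ before /d/ (alveolar) → [n]
After rule 1: gempanda
Rule 2: no segment meets the rule's conditions; no change.

[gempanda]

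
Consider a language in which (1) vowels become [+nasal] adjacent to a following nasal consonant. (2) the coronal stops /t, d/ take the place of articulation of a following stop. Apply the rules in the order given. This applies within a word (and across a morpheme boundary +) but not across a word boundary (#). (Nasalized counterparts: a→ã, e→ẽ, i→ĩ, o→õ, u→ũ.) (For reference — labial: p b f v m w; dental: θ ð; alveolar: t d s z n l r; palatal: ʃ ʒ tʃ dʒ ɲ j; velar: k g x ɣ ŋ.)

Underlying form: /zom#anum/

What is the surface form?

[zõm#ãnũm]

Rule 1: /o/ before nasal /m/ → [õ]
Rule 1: /a/ before nasal /n/ → [ã]
Rule 1: /u/ before nasal /m/ → [ũ]
After rule 1: zõm#ãnũm
Rule 2: no segment meets the rule's conditions; no change.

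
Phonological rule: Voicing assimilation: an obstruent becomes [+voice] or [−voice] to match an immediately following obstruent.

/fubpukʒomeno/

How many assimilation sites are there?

2

/b/ before /p/ (voiceless) → [p]
/k/ before /ʒ/ (voiced) → [g]
2 segments change.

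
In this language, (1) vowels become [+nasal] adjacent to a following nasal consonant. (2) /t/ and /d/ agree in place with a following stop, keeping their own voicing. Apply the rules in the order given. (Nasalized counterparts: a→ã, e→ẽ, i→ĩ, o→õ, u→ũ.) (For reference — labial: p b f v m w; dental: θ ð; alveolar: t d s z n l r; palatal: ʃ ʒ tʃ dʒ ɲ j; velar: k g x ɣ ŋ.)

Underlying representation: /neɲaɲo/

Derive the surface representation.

[nẽɲãɲo]

Rule 1: /e/ before nasal /ɲ/ → [ẽ]
Rule 1: /a/ before nasal /ɲ/ → [ã]
After rule 1: nẽɲãɲo
Rule 2: no segment meets the rule's conditions; no change.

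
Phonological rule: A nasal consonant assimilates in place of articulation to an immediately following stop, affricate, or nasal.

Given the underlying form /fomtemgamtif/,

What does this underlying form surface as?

[fonteŋgantif]

/m/ before /t/ (alveolar) → [n]
/m/ before /g/ (velar) → [ŋ]
/m/ before /t/ (alveolar) → [n]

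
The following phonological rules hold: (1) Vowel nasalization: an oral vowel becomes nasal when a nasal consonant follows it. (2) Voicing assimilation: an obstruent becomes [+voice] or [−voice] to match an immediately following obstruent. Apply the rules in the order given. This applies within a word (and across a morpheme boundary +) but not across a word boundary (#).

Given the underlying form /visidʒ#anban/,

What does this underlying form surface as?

[visidʒ#ãnbãn]

Rule 1: /a/ before nasal /n/ → [ã]
Rule 1: /a/ before nasal /n/ → [ã]
After rule 1: visidʒ#ãnbãn
Rule 2: no segment meets the rule's conditions; no change.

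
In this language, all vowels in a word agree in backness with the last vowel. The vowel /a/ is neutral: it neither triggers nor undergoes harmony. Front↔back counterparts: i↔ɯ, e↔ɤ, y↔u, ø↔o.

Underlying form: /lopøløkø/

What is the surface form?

[løpøløkø]

/o/ harmonizes with /ø/ ([-back]) → [ø]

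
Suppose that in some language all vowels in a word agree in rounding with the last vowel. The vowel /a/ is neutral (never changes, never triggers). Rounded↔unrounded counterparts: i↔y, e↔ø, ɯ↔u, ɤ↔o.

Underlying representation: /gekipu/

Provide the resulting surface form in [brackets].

[gøkypu]

/e/ harmonizes with /u/ ([+round]) → [ø]
/i/ harmonizes with /u/ ([+round]) → [y]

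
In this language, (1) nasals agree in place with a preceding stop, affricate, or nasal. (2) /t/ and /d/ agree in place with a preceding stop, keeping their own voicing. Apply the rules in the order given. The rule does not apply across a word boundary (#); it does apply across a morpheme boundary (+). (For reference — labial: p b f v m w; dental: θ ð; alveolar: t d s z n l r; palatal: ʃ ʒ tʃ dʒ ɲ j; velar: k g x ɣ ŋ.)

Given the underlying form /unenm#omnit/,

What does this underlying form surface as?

Rule 1: /m/ after /n/ (alveolar) → [n]
Rule 1: /n/ after /m/ (labial) → [m]
After rule 1: unenn#ommit
Rule 2: no segment meets the rule's conditions; no change.

[unenn#ommit]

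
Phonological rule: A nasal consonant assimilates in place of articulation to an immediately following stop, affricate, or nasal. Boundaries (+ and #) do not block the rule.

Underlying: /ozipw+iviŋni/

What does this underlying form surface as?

/ŋ/ before /n/ (alveolar) → [n]

[ozipw+ivinni]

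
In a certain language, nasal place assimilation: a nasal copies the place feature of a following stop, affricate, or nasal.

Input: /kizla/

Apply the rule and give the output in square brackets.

[kizla]

no segment meets the rule's conditions; no change.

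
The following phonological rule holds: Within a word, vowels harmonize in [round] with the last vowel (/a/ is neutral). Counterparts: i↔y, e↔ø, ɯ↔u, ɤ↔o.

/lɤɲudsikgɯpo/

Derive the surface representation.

[loɲudsykgupo]

/ɤ/ harmonizes with /o/ ([+round]) → [o]
/i/ harmonizes with /o/ ([+round]) → [y]
/ɯ/ harmonizes with /o/ ([+round]) → [u]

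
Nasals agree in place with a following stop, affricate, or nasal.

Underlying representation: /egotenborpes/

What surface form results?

[egotemborpes]

/n/ before /b/ (labial) → [m]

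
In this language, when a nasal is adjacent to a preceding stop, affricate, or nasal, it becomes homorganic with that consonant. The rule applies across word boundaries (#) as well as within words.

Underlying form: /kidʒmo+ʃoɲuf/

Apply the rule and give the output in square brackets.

/m/ after /dʒ/ (palatal) → [ɲ]

[kidʒɲo+ʃoɲuf]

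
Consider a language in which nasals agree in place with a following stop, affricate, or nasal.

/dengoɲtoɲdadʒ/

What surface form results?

[deŋgontondadʒ]

/n/ before /g/ (velar) → [ŋ]
/ɲ/ before /t/ (alveolar) → [n]
/ɲ/ before /d/ (alveolar) → [n]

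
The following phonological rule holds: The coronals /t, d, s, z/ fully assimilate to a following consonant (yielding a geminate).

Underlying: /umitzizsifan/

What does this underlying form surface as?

[umizzissifan]

/t/ before /z/ → [z] (total assimilation)
/z/ before /s/ → [s] (total assimilation)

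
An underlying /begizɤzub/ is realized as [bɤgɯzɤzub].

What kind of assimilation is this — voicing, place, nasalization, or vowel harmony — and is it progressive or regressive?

/e/→[ɤ] /i/→[ɯ].
Vowels agree with the last vowel, so the harmony is regressive.

vowel harmony, regressive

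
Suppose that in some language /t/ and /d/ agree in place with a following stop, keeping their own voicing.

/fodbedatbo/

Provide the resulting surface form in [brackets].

[fobbedapbo]

/d/ before /b/ (labial) → [b]
/t/ before /b/ (labial) → [p]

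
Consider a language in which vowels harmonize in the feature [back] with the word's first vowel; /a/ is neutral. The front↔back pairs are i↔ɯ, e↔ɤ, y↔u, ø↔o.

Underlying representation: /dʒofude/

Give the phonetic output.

[dʒofudɤ]

/e/ harmonizes with /o/ ([+back]) → [ɤ]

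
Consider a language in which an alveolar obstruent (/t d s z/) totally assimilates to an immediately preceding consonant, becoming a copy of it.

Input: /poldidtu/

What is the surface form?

[polliddu]

/d/ after /l/ → [l] (total assimilation)
/t/ after /d/ → [d] (total assimilation)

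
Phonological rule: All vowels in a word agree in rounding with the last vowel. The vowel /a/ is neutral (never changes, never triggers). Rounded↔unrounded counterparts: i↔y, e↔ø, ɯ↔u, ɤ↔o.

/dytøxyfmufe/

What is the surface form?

[ditexifmɯfe]

/y/ harmonizes with /e/ ([-round]) → [i]
/ø/ harmonizes with /e/ ([-round]) → [e]
/y/ harmonizes with /e/ ([-round]) → [i]
/u/ harmonizes with /e/ ([-round]) → [ɯ]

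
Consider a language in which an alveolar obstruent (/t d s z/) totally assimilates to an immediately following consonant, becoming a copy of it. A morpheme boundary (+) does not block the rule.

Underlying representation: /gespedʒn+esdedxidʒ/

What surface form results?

/s/ before /p/ → [p] (total assimilation)
/s/ before /d/ → [d] (total assimilation)
/d/ before /x/ → [x] (total assimilation)

[geppedʒn+eddexxidʒ]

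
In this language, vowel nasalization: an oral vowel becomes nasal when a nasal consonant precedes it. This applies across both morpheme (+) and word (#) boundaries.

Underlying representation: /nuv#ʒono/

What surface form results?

/u/ after nasal /n/ → [ũ]
/o/ after nasal /n/ → [õ]

[nũv#ʒonõ]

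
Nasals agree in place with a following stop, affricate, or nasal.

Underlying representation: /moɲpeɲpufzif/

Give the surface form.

/ɲ/ before /p/ (labial) → [m]
/ɲ/ before /p/ (labial) → [m]

[mompempufzif]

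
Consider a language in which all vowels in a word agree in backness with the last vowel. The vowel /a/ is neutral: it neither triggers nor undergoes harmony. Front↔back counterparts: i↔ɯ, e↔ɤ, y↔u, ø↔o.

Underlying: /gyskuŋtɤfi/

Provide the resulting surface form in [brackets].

/u/ harmonizes with /i/ ([-back]) → [y]
/ɤ/ harmonizes with /i/ ([-back]) → [e]

[gyskyŋtefi]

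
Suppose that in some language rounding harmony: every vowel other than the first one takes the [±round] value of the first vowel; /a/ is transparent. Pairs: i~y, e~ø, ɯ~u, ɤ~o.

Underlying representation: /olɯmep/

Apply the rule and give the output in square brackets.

/ɯ/ harmonizes with /o/ ([+round]) → [u]
/e/ harmonizes with /o/ ([+round]) → [ø]

[olumøp]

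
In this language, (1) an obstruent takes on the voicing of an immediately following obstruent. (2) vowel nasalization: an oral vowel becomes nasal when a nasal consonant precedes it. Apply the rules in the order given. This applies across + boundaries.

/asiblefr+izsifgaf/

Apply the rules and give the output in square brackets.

[asiblefr+issivgaf]

Rule 1: /z/ before /s/ (voiceless) → [s]
Rule 1: /f/ before /g/ (voiced) → [v]
After rule 1: asiblefr+issivgaf
Rule 2: no segment meets the rule's conditions; no change.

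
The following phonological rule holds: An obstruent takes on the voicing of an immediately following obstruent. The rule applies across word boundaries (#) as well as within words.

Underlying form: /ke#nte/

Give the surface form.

[ke#nte]

no segment meets the rule's conditions; no change.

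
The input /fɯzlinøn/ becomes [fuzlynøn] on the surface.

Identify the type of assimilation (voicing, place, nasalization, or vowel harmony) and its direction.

/ɯ/→[u] /i/→[y].
Vowels agree with the last vowel, so the harmony is regressive.

vowel harmony, regressive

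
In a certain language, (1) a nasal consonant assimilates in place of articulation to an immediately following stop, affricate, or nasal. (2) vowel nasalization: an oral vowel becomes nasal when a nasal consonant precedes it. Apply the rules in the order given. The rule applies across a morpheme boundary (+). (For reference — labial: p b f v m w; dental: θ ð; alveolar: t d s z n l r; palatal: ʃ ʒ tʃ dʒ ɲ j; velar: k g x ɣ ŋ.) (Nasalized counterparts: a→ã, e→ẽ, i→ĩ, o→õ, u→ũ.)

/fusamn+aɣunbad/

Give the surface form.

Rule 1: /m/ before /n/ (alveolar) → [n]
Rule 1: /n/ before /b/ (labial) → [m]
After rule 1: fusann+aɣumbad
Rule 2: /a/ after nasal /n/ → [ã]

[fusann+ãɣumbad]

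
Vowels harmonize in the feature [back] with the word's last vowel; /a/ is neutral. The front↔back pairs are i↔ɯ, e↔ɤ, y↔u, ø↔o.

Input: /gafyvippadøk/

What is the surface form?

no segment meets the rule's conditions; no change.

[gafyvippadøk]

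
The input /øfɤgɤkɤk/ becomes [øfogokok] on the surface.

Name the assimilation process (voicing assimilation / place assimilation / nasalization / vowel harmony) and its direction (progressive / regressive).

/ɤ/→[o] /ɤ/→[o] /ɤ/→[o].
Vowels agree with the first vowel, so the harmony is progressive.

vowel harmony, progressive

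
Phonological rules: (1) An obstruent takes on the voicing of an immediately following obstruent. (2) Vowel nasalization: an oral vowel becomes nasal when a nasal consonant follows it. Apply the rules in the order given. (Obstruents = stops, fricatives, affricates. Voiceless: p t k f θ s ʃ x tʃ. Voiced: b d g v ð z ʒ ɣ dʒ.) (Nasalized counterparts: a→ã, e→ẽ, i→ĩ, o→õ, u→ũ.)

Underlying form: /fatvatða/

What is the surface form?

[fadvadða]

Rule 1: /t/ before /v/ (voiced) → [d]
Rule 1: /t/ before /ð/ (voiced) → [d]
After rule 1: fadvadða
Rule 2: no segment meets the rule's conditions; no change.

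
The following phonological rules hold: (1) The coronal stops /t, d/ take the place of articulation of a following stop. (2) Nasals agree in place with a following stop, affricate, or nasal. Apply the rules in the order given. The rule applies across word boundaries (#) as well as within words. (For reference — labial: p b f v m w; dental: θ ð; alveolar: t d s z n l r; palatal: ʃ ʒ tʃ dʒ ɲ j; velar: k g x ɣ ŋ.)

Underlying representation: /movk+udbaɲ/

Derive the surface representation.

[movk+ubbaɲ]

Rule 1: /d/ before /b/ (labial) → [b]
After rule 1: movk+ubbaɲ
Rule 2: no segment meets the rule's conditions; no change.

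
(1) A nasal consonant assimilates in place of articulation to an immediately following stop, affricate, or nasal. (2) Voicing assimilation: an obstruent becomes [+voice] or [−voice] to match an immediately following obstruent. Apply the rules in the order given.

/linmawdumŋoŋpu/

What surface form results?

Rule 1: /n/ before /m/ (labial) → [m]
Rule 1: /m/ before /ŋ/ (velar) → [ŋ]
Rule 1: /ŋ/ before /p/ (labial) → [m]
After rule 1: limmawduŋŋompu
Rule 2: no segment meets the rule's conditions; no change.

[limmawduŋŋompu]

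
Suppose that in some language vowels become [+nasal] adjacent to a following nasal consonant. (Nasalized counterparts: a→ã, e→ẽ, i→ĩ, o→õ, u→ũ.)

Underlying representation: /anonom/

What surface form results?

[ãnõnõm]

/a/ before nasal /n/ → [ã]
/o/ before nasal /n/ → [õ]
/o/ before nasal /m/ → [õ]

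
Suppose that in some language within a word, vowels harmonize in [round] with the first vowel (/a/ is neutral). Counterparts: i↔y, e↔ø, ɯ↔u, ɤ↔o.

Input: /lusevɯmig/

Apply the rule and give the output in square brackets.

/e/ harmonizes with /u/ ([+round]) → [ø]
/ɯ/ harmonizes with /u/ ([+round]) → [u]
/i/ harmonizes with /u/ ([+round]) → [y]

[lusøvumyg]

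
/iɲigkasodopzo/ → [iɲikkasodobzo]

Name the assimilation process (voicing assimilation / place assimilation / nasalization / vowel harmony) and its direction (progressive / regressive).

/g/→[k] /p/→[b].
Each target copies a feature from the following segment, so the direction is regressive.

voicing assimilation, regressive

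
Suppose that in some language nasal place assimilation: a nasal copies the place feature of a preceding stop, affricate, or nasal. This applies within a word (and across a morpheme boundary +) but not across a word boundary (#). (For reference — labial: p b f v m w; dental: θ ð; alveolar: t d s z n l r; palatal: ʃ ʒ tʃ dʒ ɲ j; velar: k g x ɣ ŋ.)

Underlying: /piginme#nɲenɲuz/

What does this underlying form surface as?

[piginne#nnennuz]

/m/ after /n/ (alveolar) → [n]
/ɲ/ after /n/ (alveolar) → [n]
/ɲ/ after /n/ (alveolar) → [n]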